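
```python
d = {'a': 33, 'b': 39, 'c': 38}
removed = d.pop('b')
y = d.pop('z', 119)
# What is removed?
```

After line 1: d = {'a': 33, 'b': 39, 'c': 38}
After line 2 (pop 'b' returns 39): d = {'a': 33, 'c': 38}, removed = 39
After line 3 (pop 'z' missing, returns default 119): d = {'a': 33, 'c': 38}, y = 119

39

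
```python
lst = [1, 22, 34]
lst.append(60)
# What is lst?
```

[1, 22, 34, 60]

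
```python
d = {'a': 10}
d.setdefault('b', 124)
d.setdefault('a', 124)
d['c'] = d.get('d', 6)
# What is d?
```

After line 1: d = {'a': 10}
After line 2 (setdefault adds 'b'=124): d = {'a': 10, 'b': 124}
After line 3 (setdefault 'a' no-op, already exists): d = {'a': 10, 'b': 124}
After line 4 (get('d', 6) returns default since 'd' not in d): d = {'a': 10, 'b': 124, 'c': 6}

{'a': 10, 'b': 124, 'c': 6}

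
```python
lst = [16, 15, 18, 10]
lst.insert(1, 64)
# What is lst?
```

[16, 64, 15, 18, 10]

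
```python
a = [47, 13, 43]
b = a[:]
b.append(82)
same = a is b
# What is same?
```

After line 1: a = [47, 13, 43]
After line 2 (b = a[:] is a shallow copy, new object): a = [47, 13, 43], b = [47, 13, 43]
After line 3 (append only mutates b): a = [47, 13, 43], b = [47, 13, 43, 82]
After line 4 (same = a is b; different objects -> False): same = False

False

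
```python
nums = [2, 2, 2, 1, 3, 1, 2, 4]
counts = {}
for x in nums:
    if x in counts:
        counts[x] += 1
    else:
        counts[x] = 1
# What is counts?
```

Initial: counts = {}, nums = [2, 2, 2, 1, 3, 1, 2, 4]
See 2: counts = {2: 1}
See 2: counts = {2: 2}
See 2: counts = {2: 3}
See 1: counts = {2: 3, 1: 1}
See 3: counts = {2: 3, 1: 1, 3: 1}
See 1: counts = {2: 3, 1: 2, 3: 1}
See 2: counts = {2: 4, 1: 2, 3: 1}
See 4: counts = {2: 4, 1: 2, 3: 1, 4: 1}

{2: 4, 1: 2, 3: 1, 4: 1}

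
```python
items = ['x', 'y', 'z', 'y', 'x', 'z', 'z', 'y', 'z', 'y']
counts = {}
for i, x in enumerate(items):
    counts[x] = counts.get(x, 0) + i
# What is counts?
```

Initial: counts = {}, items = ['x', 'y', 'z', 'y', 'x', 'z', 'z', 'y', 'z', 'y']
i=0, x='x': counts = {'x': 0}
i=1, x='y': counts = {'x': 0, 'y': 1}
i=2, x='z': counts = {'x': 0, 'y': 1, 'z': 2}
i=3, x='y': counts = {'x': 0, 'y': 4, 'z': 2}
i=4, x='x': counts = {'x': 4, 'y': 4, 'z': 2}
i=5, x='z': counts = {'x': 4, 'y': 4, 'z': 7}
i=6, x='z': counts = {'x': 4, 'y': 4, 'z': 13}
i=7, x='y': counts = {'x': 4, 'y': 11, 'z': 13}
i=8, x='z': counts = {'x': 4, 'y': 11, 'z': 21}
i=9, x='y': counts = {'x': 4, 'y': 20, 'z': 21}

{'x': 4, 'y': 20, 'z': 21}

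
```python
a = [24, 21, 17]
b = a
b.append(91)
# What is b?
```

After line 1: a = [24, 21, 17]
After line 2 (b = a is an alias, same object): a = [24, 21, 17], b = [24, 21, 17]
After line 3 (b.append mutates the shared list): a = [24, 21, 17, 91], b = [24, 21, 17, 91]

[24, 21, 17, 91]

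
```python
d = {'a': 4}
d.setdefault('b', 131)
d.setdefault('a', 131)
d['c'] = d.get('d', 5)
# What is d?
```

After line 1: d = {'a': 4}
After line 2 (setdefault adds 'b'=131): d = {'a': 4, 'b': 131}
After line 3 (setdefault 'a' no-op, already exists): d = {'a': 4, 'b': 131}
After line 4 (get('d', 5) returns default since 'd' not in d): d = {'a': 4, 'b': 131, 'c': 5}

{'a': 4, 'b': 131, 'c': 5}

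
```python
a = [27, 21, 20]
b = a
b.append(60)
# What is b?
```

After line 1: a = [27, 21, 20]
After line 2 (b = a is an alias, same object): a = [27, 21, 20], b = [27, 21, 20]
After line 3 (b.append mutates the shared list): a = [27, 21, 20, 60], b = [27, 21, 20, 60]

[27, 21, 20, 60]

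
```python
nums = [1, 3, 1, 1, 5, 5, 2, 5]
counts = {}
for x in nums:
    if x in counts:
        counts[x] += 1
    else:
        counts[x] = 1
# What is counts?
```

Initial: counts = {}, nums = [1, 3, 1, 1, 5, 5, 2, 5]
See 1: counts = {1: 1}
See 3: counts = {1: 1, 3: 1}
See 1: counts = {1: 2, 3: 1}
See 1: counts = {1: 3, 3: 1}
See 5: counts = {1: 3, 3: 1, 5: 1}
See 5: counts = {1: 3, 3: 1, 5: 2}
See 2: counts = {1: 3, 3: 1, 5: 2, 2: 1}
See 5: counts = {1: 3, 3: 1, 5: 3, 2: 1}

{1: 3, 3: 1, 5: 3, 2: 1}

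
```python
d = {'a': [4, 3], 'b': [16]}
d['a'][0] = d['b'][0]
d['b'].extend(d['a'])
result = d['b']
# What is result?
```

After line 1: d = {'a': [4, 3], 'b': [16]}
After line 2 (a[0] = b[0] = 16): d = {'a': [16, 3], 'b': [16]}
After line 3 (b.extend(a) appends [16, 3]): d = {'a': [16, 3], 'b': [16, 16, 3]}
After line 4: result = d['b'] = [16, 16, 3]

[16, 16, 3]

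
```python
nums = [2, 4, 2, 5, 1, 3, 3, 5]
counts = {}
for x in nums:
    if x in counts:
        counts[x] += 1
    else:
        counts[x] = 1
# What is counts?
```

Initial: counts = {}, nums = [2, 4, 2, 5, 1, 3, 3, 5]
See 2: counts = {2: 1}
See 4: counts = {2: 1, 4: 1}
See 2: counts = {2: 2, 4: 1}
See 5: counts = {2: 2, 4: 1, 5: 1}
See 1: counts = {2: 2, 4: 1, 5: 1, 1: 1}
See 3: counts = {2: 2, 4: 1, 5: 1, 1: 1, 3: 1}
See 3: counts = {2: 2, 4: 1, 5: 1, 1: 1, 3: 2}
See 5: counts = {2: 2, 4: 1, 5: 2, 1: 1, 3: 2}

{2: 2, 4: 1, 5: 2, 1: 1, 3: 2}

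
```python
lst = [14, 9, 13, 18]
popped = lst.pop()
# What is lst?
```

[14, 9, 13]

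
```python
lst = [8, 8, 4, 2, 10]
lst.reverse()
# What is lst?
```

[10, 2, 4, 8, 8]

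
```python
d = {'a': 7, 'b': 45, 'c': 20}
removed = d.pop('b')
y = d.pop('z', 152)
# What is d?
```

After line 1: d = {'a': 7, 'b': 45, 'c': 20}
After line 2 (pop 'b' returns 45): d = {'a': 7, 'c': 20}, removed = 45
After line 3 (pop 'z' missing, returns default 152): d = {'a': 7, 'c': 20}, y = 152

{'a': 7, 'c': 20}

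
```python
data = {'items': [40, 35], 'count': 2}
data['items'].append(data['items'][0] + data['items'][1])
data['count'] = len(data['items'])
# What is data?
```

After line 1: data = {'items': [40, 35], 'count': 2}
After line 2 (append 40 + 35 = 75): data = {'items': [40, 35, 75], 'count': 2}
After line 3 (count = len(items) = 3): data = {'items': [40, 35, 75], 'count': 3}

{'items': [40, 35, 75], 'count': 3}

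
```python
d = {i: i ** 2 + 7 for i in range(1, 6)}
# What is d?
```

{1: 8, 2: 11, 3: 16, 4: 23, 5: 32}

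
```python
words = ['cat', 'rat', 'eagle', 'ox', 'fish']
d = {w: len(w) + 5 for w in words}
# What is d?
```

{'cat': 8, 'rat': 8, 'eagle': 10, 'ox': 7, 'fish': 9}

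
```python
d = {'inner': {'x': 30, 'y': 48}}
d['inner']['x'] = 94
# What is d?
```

After line 1: d = {'inner': {'x': 30, 'y': 48}}
After line 2 (inner x overwritten): d = {'inner': {'x': 94, 'y': 48}}

{'inner': {'x': 94, 'y': 48}}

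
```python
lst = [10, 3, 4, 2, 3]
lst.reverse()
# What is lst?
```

[3, 2, 4, 3, 10]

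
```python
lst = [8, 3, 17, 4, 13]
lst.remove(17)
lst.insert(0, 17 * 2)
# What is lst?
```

After line 1: lst = [8, 3, 17, 4, 13]
After line 2 (remove first 17): lst = [8, 3, 4, 13]
After line 3 (insert 34 at index 0): lst = [34, 8, 3, 4, 13]

[34, 8, 3, 4, 13]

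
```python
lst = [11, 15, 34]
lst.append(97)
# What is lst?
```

[11, 15, 34, 97]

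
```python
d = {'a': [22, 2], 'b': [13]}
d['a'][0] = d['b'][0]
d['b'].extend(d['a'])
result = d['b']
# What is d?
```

After line 1: d = {'a': [22, 2], 'b': [13]}
After line 2 (a[0] = b[0] = 13): d = {'a': [13, 2], 'b': [13]}
After line 3 (b.extend(a) appends [13, 2]): d = {'a': [13, 2], 'b': [13, 13, 2]}
After line 4: result = d['b'] = [13, 13, 2]

{'a': [13, 2], 'b': [13, 13, 2]}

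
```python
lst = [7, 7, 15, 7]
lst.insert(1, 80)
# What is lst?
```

[7, 80, 7, 15, 7]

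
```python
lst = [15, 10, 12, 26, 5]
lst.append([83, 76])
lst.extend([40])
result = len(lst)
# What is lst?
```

After line 1: lst = [15, 10, 12, 26, 5]
After line 2 (append adds [83, 76] as single element): lst = [15, 10, 12, 26, 5, [83, 76]]
After line 3 (extend unpacks [40], adds 40): lst = [15, 10, 12, 26, 5, [83, 76], 40]
After line 4: result = len(lst) = 7

[15, 10, 12, 26, 5, [83, 76], 40]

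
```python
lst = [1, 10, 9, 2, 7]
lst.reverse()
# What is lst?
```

[7, 2, 9, 10, 1]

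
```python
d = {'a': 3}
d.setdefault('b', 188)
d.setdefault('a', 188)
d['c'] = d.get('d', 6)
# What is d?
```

After line 1: d = {'a': 3}
After line 2 (setdefault adds 'b'=188): d = {'a': 3, 'b': 188}
After line 3 (setdefault 'a' no-op, already exists): d = {'a': 3, 'b': 188}
After line 4 (get('d', 6) returns default since 'd' not in d): d = {'a': 3, 'b': 188, 'c': 6}

{'a': 3, 'b': 188, 'c': 6}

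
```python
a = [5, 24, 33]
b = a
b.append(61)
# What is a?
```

After line 1: a = [5, 24, 33]
After line 2 (b = a is an alias, same object): a = [5, 24, 33], b = [5, 24, 33]
After line 3 (b.append mutates the shared list): a = [5, 24, 33, 61], b = [5, 24, 33, 61]

[5, 24, 33, 61]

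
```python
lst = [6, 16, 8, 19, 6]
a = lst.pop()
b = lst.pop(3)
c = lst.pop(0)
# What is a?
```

After line 1: lst = [6, 16, 8, 19, 6]
After line 2 (pop() -> a = 6): lst = [6, 16, 8, 19]
After line 3 (pop(3) -> b = 19): lst = [6, 16, 8]
After line 4 (pop(0) -> c = 6): lst = [16, 8]

6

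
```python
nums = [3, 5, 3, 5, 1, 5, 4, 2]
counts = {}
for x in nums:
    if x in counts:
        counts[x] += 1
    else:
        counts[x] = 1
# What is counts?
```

Initial: counts = {}, nums = [3, 5, 3, 5, 1, 5, 4, 2]
See 3: counts = {3: 1}
See 5: counts = {3: 1, 5: 1}
See 3: counts = {3: 2, 5: 1}
See 5: counts = {3: 2, 5: 2}
See 1: counts = {3: 2, 5: 2, 1: 1}
See 5: counts = {3: 2, 5: 3, 1: 1}
See 4: counts = {3: 2, 5: 3, 1: 1, 4: 1}
See 2: counts = {3: 2, 5: 3, 1: 1, 4: 1, 2: 1}

{3: 2, 5: 3, 1: 1, 4: 1, 2: 1}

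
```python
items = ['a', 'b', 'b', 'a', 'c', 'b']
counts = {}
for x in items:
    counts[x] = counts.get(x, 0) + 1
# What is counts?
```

Initial: counts = {}, items = ['a', 'b', 'b', 'a', 'c', 'b']
See 'a': counts = {'a': 1}
See 'b': counts = {'a': 1, 'b': 1}
See 'b': counts = {'a': 1, 'b': 2}
See 'a': counts = {'a': 2, 'b': 2}
See 'c': counts = {'a': 2, 'b': 2, 'c': 1}
See 'b': counts = {'a': 2, 'b': 3, 'c': 1}

{'a': 2, 'b': 3, 'c': 1}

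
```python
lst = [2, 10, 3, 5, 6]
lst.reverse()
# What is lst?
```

[6, 5, 3, 10, 2]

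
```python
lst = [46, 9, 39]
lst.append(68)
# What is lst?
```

[46, 9, 39, 68]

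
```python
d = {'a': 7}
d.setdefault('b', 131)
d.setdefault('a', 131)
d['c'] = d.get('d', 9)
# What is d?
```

After line 1: d = {'a': 7}
After line 2 (setdefault adds 'b'=131): d = {'a': 7, 'b': 131}
After line 3 (setdefault 'a' no-op, already exists): d = {'a': 7, 'b': 131}
After line 4 (get('d', 9) returns default since 'd' not in d): d = {'a': 7, 'b': 131, 'c': 9}

{'a': 7, 'b': 131, 'c': 9}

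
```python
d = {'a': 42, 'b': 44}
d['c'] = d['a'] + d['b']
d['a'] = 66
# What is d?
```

After line 1: d = {'a': 42, 'b': 44}
After line 2 (d['c'] = 42 + 44): d = {'a': 42, 'b': 44, 'c': 86}
After line 3: d = {'a': 66, 'b': 44, 'c': 86}

{'a': 66, 'b': 44, 'c': 86}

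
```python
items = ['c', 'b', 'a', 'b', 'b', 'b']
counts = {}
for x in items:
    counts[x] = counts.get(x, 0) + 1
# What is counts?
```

Initial: counts = {}, items = ['c', 'b', 'a', 'b', 'b', 'b']
See 'c': counts = {'c': 1}
See 'b': counts = {'c': 1, 'b': 1}
See 'a': counts = {'c': 1, 'b': 1, 'a': 1}
See 'b': counts = {'c': 1, 'b': 2, 'a': 1}
See 'b': counts = {'c': 1, 'b': 3, 'a': 1}
See 'b': counts = {'c': 1, 'b': 4, 'a': 1}

{'c': 1, 'b': 4, 'a': 1}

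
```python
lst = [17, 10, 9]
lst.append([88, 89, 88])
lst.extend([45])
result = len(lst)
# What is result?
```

After line 1: lst = [17, 10, 9]
After line 2 (append adds [88, 89, 88] as single element): lst = [17, 10, 9, [88, 89, 88]]
After line 3 (extend unpacks [45], adds 45): lst = [17, 10, 9, [88, 89, 88], 45]
After line 4: result = len(lst) = 5

5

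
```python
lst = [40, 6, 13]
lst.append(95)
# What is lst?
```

[40, 6, 13, 95]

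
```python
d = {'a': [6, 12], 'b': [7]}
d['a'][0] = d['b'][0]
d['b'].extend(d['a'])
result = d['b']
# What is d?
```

After line 1: d = {'a': [6, 12], 'b': [7]}
After line 2 (a[0] = b[0] = 7): d = {'a': [7, 12], 'b': [7]}
After line 3 (b.extend(a) appends [7, 12]): d = {'a': [7, 12], 'b': [7, 7, 12]}
After line 4: result = d['b'] = [7, 7, 12]

{'a': [7, 12], 'b': [7, 7, 12]}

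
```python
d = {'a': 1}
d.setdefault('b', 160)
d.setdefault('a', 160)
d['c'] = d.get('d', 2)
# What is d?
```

After line 1: d = {'a': 1}
After line 2 (setdefault adds 'b'=160): d = {'a': 1, 'b': 160}
After line 3 (setdefault 'a' no-op, already exists): d = {'a': 1, 'b': 160}
After line 4 (get('d', 2) returns default since 'd' not in d): d = {'a': 1, 'b': 160, 'c': 2}

{'a': 1, 'b': 160, 'c': 2}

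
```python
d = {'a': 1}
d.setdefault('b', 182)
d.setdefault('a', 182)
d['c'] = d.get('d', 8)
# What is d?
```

After line 1: d = {'a': 1}
After line 2 (setdefault adds 'b'=182): d = {'a': 1, 'b': 182}
After line 3 (setdefault 'a' no-op, already exists): d = {'a': 1, 'b': 182}
After line 4 (get('d', 8) returns default since 'd' not in d): d = {'a': 1, 'b': 182, 'c': 8}

{'a': 1, 'b': 182, 'c': 8}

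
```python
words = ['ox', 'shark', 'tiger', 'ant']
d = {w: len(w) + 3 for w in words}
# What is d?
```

{'ox': 5, 'shark': 8, 'tiger': 8, 'ant': 6}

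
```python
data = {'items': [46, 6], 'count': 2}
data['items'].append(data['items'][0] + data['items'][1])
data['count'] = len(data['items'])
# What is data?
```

After line 1: data = {'items': [46, 6], 'count': 2}
After line 2 (append 46 + 6 = 52): data = {'items': [46, 6, 52], 'count': 2}
After line 3 (count = len(items) = 3): data = {'items': [46, 6, 52], 'count': 3}

{'items': [46, 6, 52], 'count': 3}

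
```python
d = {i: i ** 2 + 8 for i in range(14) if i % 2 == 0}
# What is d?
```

{0: 8, 2: 12, 4: 24, 6: 44, 8: 72, 10: 108, 12: 152}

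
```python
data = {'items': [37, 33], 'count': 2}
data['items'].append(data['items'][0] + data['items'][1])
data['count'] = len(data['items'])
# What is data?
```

After line 1: data = {'items': [37, 33], 'count': 2}
After line 2 (append 37 + 33 = 70): data = {'items': [37, 33, 70], 'count': 2}
After line 3 (count = len(items) = 3): data = {'items': [37, 33, 70], 'count': 3}

{'items': [37, 33, 70], 'count': 3}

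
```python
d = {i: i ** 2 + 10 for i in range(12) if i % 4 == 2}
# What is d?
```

{2: 14, 6: 46, 10: 110}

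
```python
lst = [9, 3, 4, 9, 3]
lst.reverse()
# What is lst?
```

[3, 9, 4, 3, 9]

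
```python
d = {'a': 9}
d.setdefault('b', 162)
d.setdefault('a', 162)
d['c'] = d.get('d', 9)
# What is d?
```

After line 1: d = {'a': 9}
After line 2 (setdefault adds 'b'=162): d = {'a': 9, 'b': 162}
After line 3 (setdefault 'a' no-op, already exists): d = {'a': 9, 'b': 162}
After line 4 (get('d', 9) returns default since 'd' not in d): d = {'a': 9, 'b': 162, 'c': 9}

{'a': 9, 'b': 162, 'c': 9}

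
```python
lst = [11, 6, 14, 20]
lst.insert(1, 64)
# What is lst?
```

[11, 64, 6, 14, 20]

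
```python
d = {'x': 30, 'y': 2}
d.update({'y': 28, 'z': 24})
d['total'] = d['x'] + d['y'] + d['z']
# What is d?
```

After line 1: d = {'x': 30, 'y': 2}
After line 2 (y overwritten, z added): d = {'x': 30, 'y': 28, 'z': 24}
After line 3 (total = 30 + 28 + 24 = 82): d = {'x': 30, 'y': 28, 'z': 24, 'total': 82}

{'x': 30, 'y': 28, 'z': 24, 'total': 82}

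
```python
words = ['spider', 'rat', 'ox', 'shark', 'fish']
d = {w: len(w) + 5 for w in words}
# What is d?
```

{'spider': 11, 'rat': 8, 'ox': 7, 'shark': 10, 'fish': 9}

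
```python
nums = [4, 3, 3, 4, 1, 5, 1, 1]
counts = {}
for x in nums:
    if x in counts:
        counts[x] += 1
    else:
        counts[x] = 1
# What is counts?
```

Initial: counts = {}, nums = [4, 3, 3, 4, 1, 5, 1, 1]
See 4: counts = {4: 1}
See 3: counts = {4: 1, 3: 1}
See 3: counts = {4: 1, 3: 2}
See 4: counts = {4: 2, 3: 2}
See 1: counts = {4: 2, 3: 2, 1: 1}
See 5: counts = {4: 2, 3: 2, 1: 1, 5: 1}
See 1: counts = {4: 2, 3: 2, 1: 2, 5: 1}
See 1: counts = {4: 2, 3: 2, 1: 3, 5: 1}

{4: 2, 3: 2, 1: 3, 5: 1}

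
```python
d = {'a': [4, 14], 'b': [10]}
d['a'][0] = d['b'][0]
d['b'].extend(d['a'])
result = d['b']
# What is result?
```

After line 1: d = {'a': [4, 14], 'b': [10]}
After line 2 (a[0] = b[0] = 10): d = {'a': [10, 14], 'b': [10]}
After line 3 (b.extend(a) appends [10, 14]): d = {'a': [10, 14], 'b': [10, 10, 14]}
After line 4: result = d['b'] = [10, 10, 14]

[10, 10, 14]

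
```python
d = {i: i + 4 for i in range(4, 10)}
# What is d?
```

{4: 8, 5: 9, 6: 10, 7: 11, 8: 12, 9: 13}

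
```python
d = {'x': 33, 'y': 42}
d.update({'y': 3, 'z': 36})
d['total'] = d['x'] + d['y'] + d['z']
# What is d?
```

After line 1: d = {'x': 33, 'y': 42}
After line 2 (y overwritten, z added): d = {'x': 33, 'y': 3, 'z': 36}
After line 3 (total = 33 + 3 + 36 = 72): d = {'x': 33, 'y': 3, 'z': 36, 'total': 72}

{'x': 33, 'y': 3, 'z': 36, 'total': 72}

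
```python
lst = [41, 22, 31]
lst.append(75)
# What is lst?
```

[41, 22, 31, 75]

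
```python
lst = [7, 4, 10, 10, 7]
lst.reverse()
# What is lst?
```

[7, 10, 10, 4, 7]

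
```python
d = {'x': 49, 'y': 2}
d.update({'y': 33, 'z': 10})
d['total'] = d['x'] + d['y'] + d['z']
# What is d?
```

After line 1: d = {'x': 49, 'y': 2}
After line 2 (y overwritten, z added): d = {'x': 49, 'y': 33, 'z': 10}
After line 3 (total = 49 + 33 + 10 = 92): d = {'x': 49, 'y': 33, 'z': 10, 'total': 92}

{'x': 49, 'y': 33, 'z': 10, 'total': 92}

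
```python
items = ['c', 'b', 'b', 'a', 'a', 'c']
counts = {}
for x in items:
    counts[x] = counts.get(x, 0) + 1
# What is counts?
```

Initial: counts = {}, items = ['c', 'b', 'b', 'a', 'a', 'c']
See 'c': counts = {'c': 1}
See 'b': counts = {'c': 1, 'b': 1}
See 'b': counts = {'c': 1, 'b': 2}
See 'a': counts = {'c': 1, 'b': 2, 'a': 1}
See 'a': counts = {'c': 1, 'b': 2, 'a': 2}
See 'c': counts = {'c': 2, 'b': 2, 'a': 2}

{'c': 2, 'b': 2, 'a': 2}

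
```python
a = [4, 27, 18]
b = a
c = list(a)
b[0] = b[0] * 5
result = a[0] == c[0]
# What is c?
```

After line 1: a = [4, 27, 18]
After line 2 (b = a, alias): a = [4, 27, 18], b = [4, 27, 18]
After line 3 (c = list(a) is a copy, new object): c = [4, 27, 18]
After line 4 (b[0] = 4 * 5 = 20; mutates shared a/b): a = b = [20, 27, 18], c = [4, 27, 18]
After line 5 (a[0] = 20, c[0] = 4; result = False)

[4, 27, 18]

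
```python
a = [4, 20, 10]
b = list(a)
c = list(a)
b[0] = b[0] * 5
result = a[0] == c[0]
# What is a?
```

After line 1: a = [4, 20, 10]
After line 2 (b = list(a), copy): a = [4, 20, 10], b = [4, 20, 10]
After line 3 (c = list(a) is a copy, new object): c = [4, 20, 10]
After line 4 (b[0] = 4 * 5 = 20; only b mutates (copy)): a = [4, 20, 10], b = [20, 20, 10], c = [4, 20, 10]
After line 5 (a[0] = 4, c[0] = 4; result = True)

[4, 20, 10]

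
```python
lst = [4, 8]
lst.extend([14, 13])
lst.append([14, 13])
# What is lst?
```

After line 1: lst = [4, 8]
After line 2 (extend unpacks [14, 13]): lst = [4, 8, 14, 13]
After line 3 (append adds [14, 13] as single element): lst = [4, 8, 14, 13, [14, 13]]

[4, 8, 14, 13, [14, 13]]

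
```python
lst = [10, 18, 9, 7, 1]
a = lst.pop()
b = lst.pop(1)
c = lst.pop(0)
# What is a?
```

After line 1: lst = [10, 18, 9, 7, 1]
After line 2 (pop() -> a = 1): lst = [10, 18, 9, 7]
After line 3 (pop(1) -> b = 18): lst = [10, 9, 7]
After line 4 (pop(0) -> c = 10): lst = [9, 7]

1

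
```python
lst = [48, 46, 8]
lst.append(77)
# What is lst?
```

[48, 46, 8, 77]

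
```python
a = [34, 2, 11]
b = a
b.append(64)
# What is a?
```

After line 1: a = [34, 2, 11]
After line 2 (b = a is an alias, same object): a = [34, 2, 11], b = [34, 2, 11]
After line 3 (b.append mutates the shared list): a = [34, 2, 11, 64], b = [34, 2, 11, 64]

[34, 2, 11, 64]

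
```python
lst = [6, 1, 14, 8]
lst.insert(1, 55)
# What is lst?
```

[6, 55, 1, 14, 8]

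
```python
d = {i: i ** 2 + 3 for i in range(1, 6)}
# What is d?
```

{1: 4, 2: 7, 3: 12, 4: 19, 5: 28}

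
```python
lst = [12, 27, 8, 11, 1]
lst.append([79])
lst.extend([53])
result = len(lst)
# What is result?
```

After line 1: lst = [12, 27, 8, 11, 1]
After line 2 (append adds [79] as single element): lst = [12, 27, 8, 11, 1, [79]]
After line 3 (extend unpacks [53], adds 53): lst = [12, 27, 8, 11, 1, [79], 53]
After line 4: result = len(lst) = 7

7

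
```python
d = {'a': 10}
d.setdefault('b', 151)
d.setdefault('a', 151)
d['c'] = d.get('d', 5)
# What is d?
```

After line 1: d = {'a': 10}
After line 2 (setdefault adds 'b'=151): d = {'a': 10, 'b': 151}
After line 3 (setdefault 'a' no-op, already exists): d = {'a': 10, 'b': 151}
After line 4 (get('d', 5) returns default since 'd' not in d): d = {'a': 10, 'b': 151, 'c': 5}

{'a': 10, 'b': 151, 'c': 5}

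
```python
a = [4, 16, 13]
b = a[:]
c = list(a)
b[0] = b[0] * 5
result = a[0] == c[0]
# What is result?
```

After line 1: a = [4, 16, 13]
After line 2 (b = a[:], copy): a = [4, 16, 13], b = [4, 16, 13]
After line 3 (c = list(a) is a copy, new object): c = [4, 16, 13]
After line 4 (b[0] = 4 * 5 = 20; only b mutates (copy)): a = [4, 16, 13], b = [20, 16, 13], c = [4, 16, 13]
After line 5 (a[0] = 4, c[0] = 4; result = True)

True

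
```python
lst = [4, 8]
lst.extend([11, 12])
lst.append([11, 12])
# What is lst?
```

After line 1: lst = [4, 8]
After line 2 (extend unpacks [11, 12]): lst = [4, 8, 11, 12]
After line 3 (append adds [11, 12] as single element): lst = [4, 8, 11, 12, [11, 12]]

[4, 8, 11, 12, [11, 12]]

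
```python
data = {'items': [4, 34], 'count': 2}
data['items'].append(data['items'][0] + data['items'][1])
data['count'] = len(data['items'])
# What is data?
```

After line 1: data = {'items': [4, 34], 'count': 2}
After line 2 (append 4 + 34 = 38): data = {'items': [4, 34, 38], 'count': 2}
After line 3 (count = len(items) = 3): data = {'items': [4, 34, 38], 'count': 3}

{'items': [4, 34, 38], 'count': 3}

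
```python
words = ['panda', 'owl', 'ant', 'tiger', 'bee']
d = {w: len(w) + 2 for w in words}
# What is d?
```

{'panda': 7, 'owl': 5, 'ant': 5, 'tiger': 7, 'bee': 5}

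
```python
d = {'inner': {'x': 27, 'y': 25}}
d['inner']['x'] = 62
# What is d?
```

After line 1: d = {'inner': {'x': 27, 'y': 25}}
After line 2 (inner x overwritten): d = {'inner': {'x': 62, 'y': 25}}

{'inner': {'x': 62, 'y': 25}}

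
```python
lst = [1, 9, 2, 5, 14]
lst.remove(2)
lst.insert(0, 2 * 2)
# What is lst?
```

After line 1: lst = [1, 9, 2, 5, 14]
After line 2 (remove first 2): lst = [1, 9, 5, 14]
After line 3 (insert 4 at index 0): lst = [4, 1, 9, 5, 14]

[4, 1, 9, 5, 14]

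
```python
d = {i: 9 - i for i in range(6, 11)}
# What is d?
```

{6: 3, 7: 2, 8: 1, 9: 0, 10: -1}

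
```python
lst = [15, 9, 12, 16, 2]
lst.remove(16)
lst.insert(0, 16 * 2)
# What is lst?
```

After line 1: lst = [15, 9, 12, 16, 2]
After line 2 (remove first 16): lst = [15, 9, 12, 2]
After line 3 (insert 32 at index 0): lst = [32, 15, 9, 12, 2]

[32, 15, 9, 12, 2]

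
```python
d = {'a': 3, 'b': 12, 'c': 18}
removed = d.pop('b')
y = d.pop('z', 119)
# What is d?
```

After line 1: d = {'a': 3, 'b': 12, 'c': 18}
After line 2 (pop 'b' returns 12): d = {'a': 3, 'c': 18}, removed = 12
After line 3 (pop 'z' missing, returns default 119): d = {'a': 3, 'c': 18}, y = 119

{'a': 3, 'c': 18}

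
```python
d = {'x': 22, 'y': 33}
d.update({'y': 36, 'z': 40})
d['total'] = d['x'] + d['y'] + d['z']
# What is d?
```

After line 1: d = {'x': 22, 'y': 33}
After line 2 (y overwritten, z added): d = {'x': 22, 'y': 36, 'z': 40}
After line 3 (total = 22 + 36 + 40 = 98): d = {'x': 22, 'y': 36, 'z': 40, 'total': 98}

{'x': 22, 'y': 36, 'z': 40, 'total': 98}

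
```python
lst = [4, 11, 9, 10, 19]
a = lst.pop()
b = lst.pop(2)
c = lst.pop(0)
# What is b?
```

After line 1: lst = [4, 11, 9, 10, 19]
After line 2 (pop() -> a = 19): lst = [4, 11, 9, 10]
After line 3 (pop(2) -> b = 9): lst = [4, 11, 10]
After line 4 (pop(0) -> c = 4): lst = [11, 10]

9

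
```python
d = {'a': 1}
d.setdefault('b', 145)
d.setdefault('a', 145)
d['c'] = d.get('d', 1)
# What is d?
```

After line 1: d = {'a': 1}
After line 2 (setdefault adds 'b'=145): d = {'a': 1, 'b': 145}
After line 3 (setdefault 'a' no-op, already exists): d = {'a': 1, 'b': 145}
After line 4 (get('d', 1) returns default since 'd' not in d): d = {'a': 1, 'b': 145, 'c': 1}

{'a': 1, 'b': 145, 'c': 1}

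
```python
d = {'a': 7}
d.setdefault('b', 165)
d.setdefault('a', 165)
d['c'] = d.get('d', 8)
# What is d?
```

After line 1: d = {'a': 7}
After line 2 (setdefault adds 'b'=165): d = {'a': 7, 'b': 165}
After line 3 (setdefault 'a' no-op, already exists): d = {'a': 7, 'b': 165}
After line 4 (get('d', 8) returns default since 'd' not in d): d = {'a': 7, 'b': 165, 'c': 8}

{'a': 7, 'b': 165, 'c': 8}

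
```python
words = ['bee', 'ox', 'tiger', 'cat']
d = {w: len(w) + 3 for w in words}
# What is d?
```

{'bee': 6, 'ox': 5, 'tiger': 8, 'cat': 6}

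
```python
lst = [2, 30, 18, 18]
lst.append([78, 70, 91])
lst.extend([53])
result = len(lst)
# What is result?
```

After line 1: lst = [2, 30, 18, 18]
After line 2 (append adds [78, 70, 91] as single element): lst = [2, 30, 18, 18, [78, 70, 91]]
After line 3 (extend unpacks [53], adds 53): lst = [2, 30, 18, 18, [78, 70, 91], 53]
After line 4: result = len(lst) = 6

6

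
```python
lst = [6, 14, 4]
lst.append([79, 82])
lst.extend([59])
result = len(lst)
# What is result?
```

After line 1: lst = [6, 14, 4]
After line 2 (append adds [79, 82] as single element): lst = [6, 14, 4, [79, 82]]
After line 3 (extend unpacks [59], adds 59): lst = [6, 14, 4, [79, 82], 59]
After line 4: result = len(lst) = 5

5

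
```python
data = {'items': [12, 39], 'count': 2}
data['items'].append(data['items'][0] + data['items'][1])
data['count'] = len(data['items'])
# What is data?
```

After line 1: data = {'items': [12, 39], 'count': 2}
After line 2 (append 12 + 39 = 51): data = {'items': [12, 39, 51], 'count': 2}
After line 3 (count = len(items) = 3): data = {'items': [12, 39, 51], 'count': 3}

{'items': [12, 39, 51], 'count': 3}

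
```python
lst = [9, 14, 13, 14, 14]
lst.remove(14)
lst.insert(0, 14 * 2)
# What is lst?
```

After line 1: lst = [9, 14, 13, 14, 14]
After line 2 (remove first 14): lst = [9, 13, 14, 14]
After line 3 (insert 28 at index 0): lst = [28, 9, 13, 14, 14]

[28, 9, 13, 14, 14]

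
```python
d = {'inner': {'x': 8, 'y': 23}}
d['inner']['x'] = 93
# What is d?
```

After line 1: d = {'inner': {'x': 8, 'y': 23}}
After line 2 (inner x overwritten): d = {'inner': {'x': 93, 'y': 23}}

{'inner': {'x': 93, 'y': 23}}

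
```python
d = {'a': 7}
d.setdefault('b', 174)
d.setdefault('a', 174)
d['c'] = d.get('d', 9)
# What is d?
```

After line 1: d = {'a': 7}
After line 2 (setdefault adds 'b'=174): d = {'a': 7, 'b': 174}
After line 3 (setdefault 'a' no-op, already exists): d = {'a': 7, 'b': 174}
After line 4 (get('d', 9) returns default since 'd' not in d): d = {'a': 7, 'b': 174, 'c': 9}

{'a': 7, 'b': 174, 'c': 9}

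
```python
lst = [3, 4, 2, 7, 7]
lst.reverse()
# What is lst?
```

[7, 7, 2, 4, 3]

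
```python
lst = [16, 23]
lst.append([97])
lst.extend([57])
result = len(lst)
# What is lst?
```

After line 1: lst = [16, 23]
After line 2 (append adds [97] as single element): lst = [16, 23, [97]]
After line 3 (extend unpacks [57], adds 57): lst = [16, 23, [97], 57]
After line 4: result = len(lst) = 4

[16, 23, [97], 57]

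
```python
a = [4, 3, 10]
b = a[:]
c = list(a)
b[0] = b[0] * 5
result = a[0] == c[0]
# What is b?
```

After line 1: a = [4, 3, 10]
After line 2 (b = a[:], copy): a = [4, 3, 10], b = [4, 3, 10]
After line 3 (c = list(a) is a copy, new object): c = [4, 3, 10]
After line 4 (b[0] = 4 * 5 = 20; only b mutates (copy)): a = [4, 3, 10], b = [20, 3, 10], c = [4, 3, 10]
After line 5 (a[0] = 4, c[0] = 4; result = True)

[20, 3, 10]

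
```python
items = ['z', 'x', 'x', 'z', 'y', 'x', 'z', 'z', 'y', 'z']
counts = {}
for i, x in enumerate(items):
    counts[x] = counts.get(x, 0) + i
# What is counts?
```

Initial: counts = {}, items = ['z', 'x', 'x', 'z', 'y', 'x', 'z', 'z', 'y', 'z']
i=0, x='z': counts = {'z': 0}
i=1, x='x': counts = {'z': 0, 'x': 1}
i=2, x='x': counts = {'z': 0, 'x': 3}
i=3, x='z': counts = {'z': 3, 'x': 3}
i=4, x='y': counts = {'z': 3, 'x': 3, 'y': 4}
i=5, x='x': counts = {'z': 3, 'x': 8, 'y': 4}
i=6, x='z': counts = {'z': 9, 'x': 8, 'y': 4}
i=7, x='z': counts = {'z': 16, 'x': 8, 'y': 4}
i=8, x='y': counts = {'z': 16, 'x': 8, 'y': 12}
i=9, x='z': counts = {'z': 25, 'x': 8, 'y': 12}

{'z': 25, 'x': 8, 'y': 12}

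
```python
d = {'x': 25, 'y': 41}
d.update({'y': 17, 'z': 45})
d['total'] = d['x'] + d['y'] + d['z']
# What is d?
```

After line 1: d = {'x': 25, 'y': 41}
After line 2 (y overwritten, z added): d = {'x': 25, 'y': 17, 'z': 45}
After line 3 (total = 25 + 17 + 45 = 87): d = {'x': 25, 'y': 17, 'z': 45, 'total': 87}

{'x': 25, 'y': 17, 'z': 45, 'total': 87}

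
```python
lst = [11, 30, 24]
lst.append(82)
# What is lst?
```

[11, 30, 24, 82]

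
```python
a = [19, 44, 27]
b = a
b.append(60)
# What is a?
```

After line 1: a = [19, 44, 27]
After line 2 (b = a is an alias, same object): a = [19, 44, 27], b = [19, 44, 27]
After line 3 (b.append mutates the shared list): a = [19, 44, 27, 60], b = [19, 44, 27, 60]

[19, 44, 27, 60]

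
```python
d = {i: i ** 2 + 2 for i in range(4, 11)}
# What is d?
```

{4: 18, 5: 27, 6: 38, 7: 51, 8: 66, 9: 83, 10: 102}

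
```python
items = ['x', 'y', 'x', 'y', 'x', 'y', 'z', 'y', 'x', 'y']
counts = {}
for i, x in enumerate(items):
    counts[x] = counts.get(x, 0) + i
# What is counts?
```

Initial: counts = {}, items = ['x', 'y', 'x', 'y', 'x', 'y', 'z', 'y', 'x', 'y']
i=0, x='x': counts = {'x': 0}
i=1, x='y': counts = {'x': 0, 'y': 1}
i=2, x='x': counts = {'x': 2, 'y': 1}
i=3, x='y': counts = {'x': 2, 'y': 4}
i=4, x='x': counts = {'x': 6, 'y': 4}
i=5, x='y': counts = {'x': 6, 'y': 9}
i=6, x='z': counts = {'x': 6, 'y': 9, 'z': 6}
i=7, x='y': counts = {'x': 6, 'y': 16, 'z': 6}
i=8, x='x': counts = {'x': 14, 'y': 16, 'z': 6}
i=9, x='y': counts = {'x': 14, 'y': 25, 'z': 6}

{'x': 14, 'y': 25, 'z': 6}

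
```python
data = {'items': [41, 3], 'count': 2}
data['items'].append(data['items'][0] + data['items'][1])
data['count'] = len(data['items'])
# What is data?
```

After line 1: data = {'items': [41, 3], 'count': 2}
After line 2 (append 41 + 3 = 44): data = {'items': [41, 3, 44], 'count': 2}
After line 3 (count = len(items) = 3): data = {'items': [41, 3, 44], 'count': 3}

{'items': [41, 3, 44], 'count': 3}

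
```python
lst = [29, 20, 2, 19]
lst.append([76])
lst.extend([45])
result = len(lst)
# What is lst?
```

After line 1: lst = [29, 20, 2, 19]
After line 2 (append adds [76] as single element): lst = [29, 20, 2, 19, [76]]
After line 3 (extend unpacks [45], adds 45): lst = [29, 20, 2, 19, [76], 45]
After line 4: result = len(lst) = 6

[29, 20, 2, 19, [76], 45]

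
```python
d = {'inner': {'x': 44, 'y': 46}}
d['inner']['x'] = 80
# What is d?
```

After line 1: d = {'inner': {'x': 44, 'y': 46}}
After line 2 (inner x overwritten): d = {'inner': {'x': 80, 'y': 46}}

{'inner': {'x': 80, 'y': 46}}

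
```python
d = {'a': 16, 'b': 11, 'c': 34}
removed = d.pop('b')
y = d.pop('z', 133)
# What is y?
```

After line 1: d = {'a': 16, 'b': 11, 'c': 34}
After line 2 (pop 'b' returns 11): d = {'a': 16, 'c': 34}, removed = 11
After line 3 (pop 'z' missing, returns default 133): d = {'a': 16, 'c': 34}, y = 133

133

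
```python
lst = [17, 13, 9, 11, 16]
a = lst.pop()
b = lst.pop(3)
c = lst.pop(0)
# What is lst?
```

After line 1: lst = [17, 13, 9, 11, 16]
After line 2 (pop() -> a = 16): lst = [17, 13, 9, 11]
After line 3 (pop(3) -> b = 11): lst = [17, 13, 9]
After line 4 (pop(0) -> c = 17): lst = [13, 9]

[13, 9]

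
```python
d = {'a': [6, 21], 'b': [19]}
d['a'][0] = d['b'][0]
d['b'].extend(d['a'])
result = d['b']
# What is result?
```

After line 1: d = {'a': [6, 21], 'b': [19]}
After line 2 (a[0] = b[0] = 19): d = {'a': [19, 21], 'b': [19]}
After line 3 (b.extend(a) appends [19, 21]): d = {'a': [19, 21], 'b': [19, 19, 21]}
After line 4: result = d['b'] = [19, 19, 21]

[19, 19, 21]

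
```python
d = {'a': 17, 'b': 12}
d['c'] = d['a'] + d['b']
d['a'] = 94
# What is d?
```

After line 1: d = {'a': 17, 'b': 12}
After line 2 (d['c'] = 17 + 12): d = {'a': 17, 'b': 12, 'c': 29}
After line 3: d = {'a': 94, 'b': 12, 'c': 29}

{'a': 94, 'b': 12, 'c': 29}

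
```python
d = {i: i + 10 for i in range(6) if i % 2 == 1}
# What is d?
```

{1: 11, 3: 13, 5: 15}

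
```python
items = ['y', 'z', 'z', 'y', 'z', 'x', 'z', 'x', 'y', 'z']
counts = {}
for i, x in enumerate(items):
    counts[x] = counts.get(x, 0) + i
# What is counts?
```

Initial: counts = {}, items = ['y', 'z', 'z', 'y', 'z', 'x', 'z', 'x', 'y', 'z']
i=0, x='y': counts = {'y': 0}
i=1, x='z': counts = {'y': 0, 'z': 1}
i=2, x='z': counts = {'y': 0, 'z': 3}
i=3, x='y': counts = {'y': 3, 'z': 3}
i=4, x='z': counts = {'y': 3, 'z': 7}
i=5, x='x': counts = {'y': 3, 'z': 7, 'x': 5}
i=6, x='z': counts = {'y': 3, 'z': 13, 'x': 5}
i=7, x='x': counts = {'y': 3, 'z': 13, 'x': 12}
i=8, x='y': counts = {'y': 11, 'z': 13, 'x': 12}
i=9, x='z': counts = {'y': 11, 'z': 22, 'x': 12}

{'y': 11, 'z': 22, 'x': 12}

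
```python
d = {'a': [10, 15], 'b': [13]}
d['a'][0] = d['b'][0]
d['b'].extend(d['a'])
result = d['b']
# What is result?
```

After line 1: d = {'a': [10, 15], 'b': [13]}
After line 2 (a[0] = b[0] = 13): d = {'a': [13, 15], 'b': [13]}
After line 3 (b.extend(a) appends [13, 15]): d = {'a': [13, 15], 'b': [13, 13, 15]}
After line 4: result = d['b'] = [13, 13, 15]

[13, 13, 15]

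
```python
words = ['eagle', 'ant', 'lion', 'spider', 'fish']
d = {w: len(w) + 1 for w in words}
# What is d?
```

{'eagle': 6, 'ant': 4, 'lion': 5, 'spider': 7, 'fish': 5}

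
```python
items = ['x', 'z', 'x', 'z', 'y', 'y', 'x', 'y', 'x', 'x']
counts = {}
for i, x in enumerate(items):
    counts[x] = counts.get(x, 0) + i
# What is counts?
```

Initial: counts = {}, items = ['x', 'z', 'x', 'z', 'y', 'y', 'x', 'y', 'x', 'x']
i=0, x='x': counts = {'x': 0}
i=1, x='z': counts = {'x': 0, 'z': 1}
i=2, x='x': counts = {'x': 2, 'z': 1}
i=3, x='z': counts = {'x': 2, 'z': 4}
i=4, x='y': counts = {'x': 2, 'z': 4, 'y': 4}
i=5, x='y': counts = {'x': 2, 'z': 4, 'y': 9}
i=6, x='x': counts = {'x': 8, 'z': 4, 'y': 9}
i=7, x='y': counts = {'x': 8, 'z': 4, 'y': 16}
i=8, x='x': counts = {'x': 16, 'z': 4, 'y': 16}
i=9, x='x': counts = {'x': 25, 'z': 4, 'y': 16}

{'x': 25, 'z': 4, 'y': 16}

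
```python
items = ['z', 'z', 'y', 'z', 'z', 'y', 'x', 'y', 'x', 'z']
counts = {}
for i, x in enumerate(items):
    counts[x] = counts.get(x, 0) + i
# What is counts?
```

Initial: counts = {}, items = ['z', 'z', 'y', 'z', 'z', 'y', 'x', 'y', 'x', 'z']
i=0, x='z': counts = {'z': 0}
i=1, x='z': counts = {'z': 1}
i=2, x='y': counts = {'z': 1, 'y': 2}
i=3, x='z': counts = {'z': 4, 'y': 2}
i=4, x='z': counts = {'z': 8, 'y': 2}
i=5, x='y': counts = {'z': 8, 'y': 7}
i=6, x='x': counts = {'z': 8, 'y': 7, 'x': 6}
i=7, x='y': counts = {'z': 8, 'y': 14, 'x': 6}
i=8, x='x': counts = {'z': 8, 'y': 14, 'x': 14}
i=9, x='z': counts = {'z': 17, 'y': 14, 'x': 14}

{'z': 17, 'y': 14, 'x': 14}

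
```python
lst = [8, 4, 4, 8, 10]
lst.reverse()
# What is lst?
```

[10, 8, 4, 4, 8]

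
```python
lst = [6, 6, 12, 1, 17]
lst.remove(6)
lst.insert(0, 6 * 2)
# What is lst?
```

After line 1: lst = [6, 6, 12, 1, 17]
After line 2 (remove first 6): lst = [6, 12, 1, 17]
After line 3 (insert 12 at index 0): lst = [12, 6, 12, 1, 17]

[12, 6, 12, 1, 17]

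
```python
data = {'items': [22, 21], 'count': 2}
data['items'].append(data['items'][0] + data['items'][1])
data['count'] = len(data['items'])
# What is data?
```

After line 1: data = {'items': [22, 21], 'count': 2}
After line 2 (append 22 + 21 = 43): data = {'items': [22, 21, 43], 'count': 2}
After line 3 (count = len(items) = 3): data = {'items': [22, 21, 43], 'count': 3}

{'items': [22, 21, 43], 'count': 3}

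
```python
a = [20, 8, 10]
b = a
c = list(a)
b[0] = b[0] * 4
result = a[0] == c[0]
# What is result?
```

After line 1: a = [20, 8, 10]
After line 2 (b = a, alias): a = [20, 8, 10], b = [20, 8, 10]
After line 3 (c = list(a) is a copy, new object): c = [20, 8, 10]
After line 4 (b[0] = 20 * 4 = 80; mutates shared a/b): a = b = [80, 8, 10], c = [20, 8, 10]
After line 5 (a[0] = 80, c[0] = 20; result = False)

False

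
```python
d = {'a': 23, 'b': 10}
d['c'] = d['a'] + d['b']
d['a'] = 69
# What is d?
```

After line 1: d = {'a': 23, 'b': 10}
After line 2 (d['c'] = 23 + 10): d = {'a': 23, 'b': 10, 'c': 33}
After line 3: d = {'a': 69, 'b': 10, 'c': 33}

{'a': 69, 'b': 10, 'c': 33}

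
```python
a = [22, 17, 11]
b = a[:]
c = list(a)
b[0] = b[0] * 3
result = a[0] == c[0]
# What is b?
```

After line 1: a = [22, 17, 11]
After line 2 (b = a[:], copy): a = [22, 17, 11], b = [22, 17, 11]
After line 3 (c = list(a) is a copy, new object): c = [22, 17, 11]
After line 4 (b[0] = 22 * 3 = 66; only b mutates (copy)): a = [22, 17, 11], b = [66, 17, 11], c = [22, 17, 11]
After line 5 (a[0] = 22, c[0] = 22; result = True)

[66, 17, 11]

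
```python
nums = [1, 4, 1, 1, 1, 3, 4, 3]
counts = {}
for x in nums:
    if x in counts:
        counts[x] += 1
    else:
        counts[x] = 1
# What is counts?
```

Initial: counts = {}, nums = [1, 4, 1, 1, 1, 3, 4, 3]
See 1: counts = {1: 1}
See 4: counts = {1: 1, 4: 1}
See 1: counts = {1: 2, 4: 1}
See 1: counts = {1: 3, 4: 1}
See 1: counts = {1: 4, 4: 1}
See 3: counts = {1: 4, 4: 1, 3: 1}
See 4: counts = {1: 4, 4: 2, 3: 1}
See 3: counts = {1: 4, 4: 2, 3: 2}

{1: 4, 4: 2, 3: 2}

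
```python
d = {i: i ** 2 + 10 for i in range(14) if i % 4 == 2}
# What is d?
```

{2: 14, 6: 46, 10: 110}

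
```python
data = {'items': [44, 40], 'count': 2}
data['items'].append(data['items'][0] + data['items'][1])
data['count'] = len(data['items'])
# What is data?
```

After line 1: data = {'items': [44, 40], 'count': 2}
After line 2 (append 44 + 40 = 84): data = {'items': [44, 40, 84], 'count': 2}
After line 3 (count = len(items) = 3): data = {'items': [44, 40, 84], 'count': 3}

{'items': [44, 40, 84], 'count': 3}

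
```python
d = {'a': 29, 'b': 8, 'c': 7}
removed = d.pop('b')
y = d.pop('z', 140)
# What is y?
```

After line 1: d = {'a': 29, 'b': 8, 'c': 7}
After line 2 (pop 'b' returns 8): d = {'a': 29, 'c': 7}, removed = 8
After line 3 (pop 'z' missing, returns default 140): d = {'a': 29, 'c': 7}, y = 140

140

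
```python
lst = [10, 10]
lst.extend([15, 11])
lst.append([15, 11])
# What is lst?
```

After line 1: lst = [10, 10]
After line 2 (extend unpacks [15, 11]): lst = [10, 10, 15, 11]
After line 3 (append adds [15, 11] as single element): lst = [10, 10, 15, 11, [15, 11]]

[10, 10, 15, 11, [15, 11]]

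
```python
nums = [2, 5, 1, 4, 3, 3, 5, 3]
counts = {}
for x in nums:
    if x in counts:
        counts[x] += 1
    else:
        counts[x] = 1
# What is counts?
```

Initial: counts = {}, nums = [2, 5, 1, 4, 3, 3, 5, 3]
See 2: counts = {2: 1}
See 5: counts = {2: 1, 5: 1}
See 1: counts = {2: 1, 5: 1, 1: 1}
See 4: counts = {2: 1, 5: 1, 1: 1, 4: 1}
See 3: counts = {2: 1, 5: 1, 1: 1, 4: 1, 3: 1}
See 3: counts = {2: 1, 5: 1, 1: 1, 4: 1, 3: 2}
See 5: counts = {2: 1, 5: 2, 1: 1, 4: 1, 3: 2}
See 3: counts = {2: 1, 5: 2, 1: 1, 4: 1, 3: 3}

{2: 1, 5: 2, 1: 1, 4: 1, 3: 3}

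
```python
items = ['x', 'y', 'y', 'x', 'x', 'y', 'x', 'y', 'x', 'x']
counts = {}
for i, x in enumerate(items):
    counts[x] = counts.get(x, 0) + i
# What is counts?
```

Initial: counts = {}, items = ['x', 'y', 'y', 'x', 'x', 'y', 'x', 'y', 'x', 'x']
i=0, x='x': counts = {'x': 0}
i=1, x='y': counts = {'x': 0, 'y': 1}
i=2, x='y': counts = {'x': 0, 'y': 3}
i=3, x='x': counts = {'x': 3, 'y': 3}
i=4, x='x': counts = {'x': 7, 'y': 3}
i=5, x='y': counts = {'x': 7, 'y': 8}
i=6, x='x': counts = {'x': 13, 'y': 8}
i=7, x='y': counts = {'x': 13, 'y': 15}
i=8, x='x': counts = {'x': 21, 'y': 15}
i=9, x='x': counts = {'x': 30, 'y': 15}

{'x': 30, 'y': 15}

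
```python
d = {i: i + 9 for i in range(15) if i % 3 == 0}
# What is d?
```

{0: 9, 3: 12, 6: 15, 9: 18, 12: 21}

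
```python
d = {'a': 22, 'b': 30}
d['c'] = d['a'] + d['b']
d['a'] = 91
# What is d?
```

After line 1: d = {'a': 22, 'b': 30}
After line 2 (d['c'] = 22 + 30): d = {'a': 22, 'b': 30, 'c': 52}
After line 3: d = {'a': 91, 'b': 30, 'c': 52}

{'a': 91, 'b': 30, 'c': 52}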